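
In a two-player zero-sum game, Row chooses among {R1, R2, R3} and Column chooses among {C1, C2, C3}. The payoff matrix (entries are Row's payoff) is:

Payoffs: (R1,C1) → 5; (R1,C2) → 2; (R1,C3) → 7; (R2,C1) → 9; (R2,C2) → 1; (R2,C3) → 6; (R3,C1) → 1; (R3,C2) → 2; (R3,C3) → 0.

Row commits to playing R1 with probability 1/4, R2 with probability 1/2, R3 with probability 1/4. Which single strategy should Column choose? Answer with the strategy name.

If Column plays C1, Row's expected payoff is (1/4)·5 + (1/2)·9 + (1/4)·1 = 6.
If Column plays C2, Row's expected payoff is (1/4)·2 + (1/2)·1 + (1/4)·2 = 3/2.
If Column plays C3, Row's expected payoff is (1/4)·7 + (1/2)·6 + (1/4)·0 = 19/4.
Column minimizes Row's payoff; the smallest is 3/2, so the best response is C2.

C2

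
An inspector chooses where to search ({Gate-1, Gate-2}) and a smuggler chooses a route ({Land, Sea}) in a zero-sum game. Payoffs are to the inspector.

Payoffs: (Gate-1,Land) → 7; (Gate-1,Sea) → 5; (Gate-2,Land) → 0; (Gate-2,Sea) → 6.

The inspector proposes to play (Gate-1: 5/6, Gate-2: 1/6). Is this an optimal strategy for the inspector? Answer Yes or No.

No

Against Land this mix gives (5/6)·7 + (1/6)·0 = 35/6.
Against Sea this mix gives (5/6)·5 + (1/6)·6 = 31/6.
The smuggler will play Sea, holding the inspector to 31/6. Shifting weight toward the row that does better against Sea would raise this floor (the equalizing mix achieves 21/4 against both Sea and Land), so the proposed strategy is not optimal.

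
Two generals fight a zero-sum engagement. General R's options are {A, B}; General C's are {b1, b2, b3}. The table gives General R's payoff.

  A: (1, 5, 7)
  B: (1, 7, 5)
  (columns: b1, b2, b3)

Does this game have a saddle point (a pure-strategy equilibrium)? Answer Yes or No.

Yes

Row minima: A → 1, B → 1; maximin = 1.
Column maxima: b1 → 1, b2 → 7, b3 → 7; minimax = 1.
maximin = minimax = 1, so a saddle point exists.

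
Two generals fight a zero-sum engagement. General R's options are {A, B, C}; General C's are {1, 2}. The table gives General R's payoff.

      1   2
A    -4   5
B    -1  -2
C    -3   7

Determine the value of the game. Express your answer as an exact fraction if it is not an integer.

-13/11

Row minima: A → -4, B → -2, C → -3; maximin = -2.
Column maxima: 1 → -1, 2 → 7; minimax = -1.
-2 ≠ -1, so there is no saddle point; optimal play is mixed.
A is strictly dominated by C, so General R never plays it.
On the remaining 2×2 (B, C vs 1, 2):
Let General R play B with probability p. Expected payoff against 1: (-1)p + (-3)(1−p) = 2p − 3; against 2: (-2)p + 7(1−p) = −9p + 7.
Setting these equal: 2p − 3 = −9p + 7 ⇒ 11p = 10 ⇒ p = 10/11, and the value is (2)·(10/11) − 3 = -13/11.
For General C: with q = P(1), equating B's and C's payoffs gives q − 2 = −10q + 7 ⇒ q = 9/11.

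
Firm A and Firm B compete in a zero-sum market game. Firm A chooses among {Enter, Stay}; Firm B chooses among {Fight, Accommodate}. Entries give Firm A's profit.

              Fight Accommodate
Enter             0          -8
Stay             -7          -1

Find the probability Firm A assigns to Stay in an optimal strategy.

4/7

Row minima: Enter → -8, Stay → -7; maximin = -7.
Column maxima: Fight → 0, Accommodate → -1; minimax = -1.
-7 ≠ -1, so there is no saddle point; optimal play is mixed.
Let Firm A play Enter with probability p. Expected payoff against Fight: 0p + (-7)(1−p) = 7p − 7; against Accommodate: (-8)p + (-1)(1−p) = −7p − 1.
Setting these equal: 7p − 7 = −7p − 1 ⇒ 14p = 6 ⇒ p = 3/7, and the value is (7)·(3/7) − 7 = -4.
For Firm B: with q = P(Fight), equating Enter's and Stay's payoffs gives 8q − 8 = −6q − 1 ⇒ q = 1/2.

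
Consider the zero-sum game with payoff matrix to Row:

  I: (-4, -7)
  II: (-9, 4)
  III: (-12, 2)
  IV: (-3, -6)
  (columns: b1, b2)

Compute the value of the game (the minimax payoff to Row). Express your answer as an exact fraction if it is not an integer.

Row minima: I → -7, II → -9, III → -12, IV → -6; maximin = -6.
Column maxima: b1 → -3, b2 → 4; minimax = -3.
-6 ≠ -3, so there is no saddle point; optimal play is mixed.
I is strictly dominated by IV, so Row never plays it.
III is strictly dominated by II, so Row never plays it.
On the remaining 2×2 (II, IV vs b1, b2):
Let Row play II with probability p. Expected payoff against b1: (-9)p + (-3)(1−p) = −6p − 3; against b2: 4p + (-6)(1−p) = 10p − 6.
Setting these equal: −6p − 3 = 10p − 6 ⇒ −16p = -3 ⇒ p = 3/16, and the value is (-6)·(3/16) − 3 = -33/8.
For Column: with q = P(b1), equating II's and IV's payoffs gives −13q + 4 = 3q − 6 ⇒ q = 5/8.

-33/8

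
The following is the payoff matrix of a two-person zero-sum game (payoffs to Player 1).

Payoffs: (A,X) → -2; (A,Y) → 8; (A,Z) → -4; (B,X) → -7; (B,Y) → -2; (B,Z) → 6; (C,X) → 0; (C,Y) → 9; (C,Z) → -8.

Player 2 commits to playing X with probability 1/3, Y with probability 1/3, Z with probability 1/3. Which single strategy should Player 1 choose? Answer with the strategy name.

A

Expected payoff of A: (1/3)·(-2) + (1/3)·8 + (1/3)·(-4) = 2/3.
Expected payoff of B: (1/3)·(-7) + (1/3)·(-2) + (1/3)·6 = -1.
Expected payoff of C: (1/3)·0 + (1/3)·9 + (1/3)·(-8) = 1/3.
The largest is 2/3, so Player 1's best response is A.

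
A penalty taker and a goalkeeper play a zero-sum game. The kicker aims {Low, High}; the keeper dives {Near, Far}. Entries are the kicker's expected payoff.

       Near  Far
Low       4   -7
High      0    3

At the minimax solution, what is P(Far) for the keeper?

Row minima: Low → -7, High → 0; maximin = 0.
Column maxima: Near → 4, Far → 3; minimax = 3.
0 ≠ 3, so there is no saddle point; optimal play is mixed.
Let the kicker play Low with probability p. Expected payoff against Near: 4p + 0(1−p) = 4p; against Far: (-7)p + 3(1−p) = −10p + 3.
Setting these equal: 4p = −10p + 3 ⇒ 14p = 3 ⇒ p = 3/14, and the value is (4)·(3/14) = 6/7.
For the keeper: with q = P(Near), equating Low's and High's payoffs gives 11q − 7 = −3q + 3 ⇒ q = 5/7.

2/7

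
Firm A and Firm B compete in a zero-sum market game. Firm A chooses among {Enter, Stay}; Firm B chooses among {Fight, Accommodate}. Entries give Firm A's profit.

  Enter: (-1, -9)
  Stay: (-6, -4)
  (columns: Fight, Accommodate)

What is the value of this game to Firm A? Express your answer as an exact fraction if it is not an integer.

Row minima: Enter → -9, Stay → -6; maximin = -6.
Column maxima: Fight → -1, Accommodate → -4; minimax = -4.
-6 ≠ -4, so there is no saddle point; optimal play is mixed.
Let Firm A play Enter with probability p. Expected payoff against Fight: (-1)p + (-6)(1−p) = 5p − 6; against Accommodate: (-9)p + (-4)(1−p) = −5p − 4.
Setting these equal: 5p − 6 = −5p − 4 ⇒ 10p = 2 ⇒ p = 1/5, and the value is (5)·(1/5) − 6 = -5.
For Firm B: with q = P(Fight), equating Enter's and Stay's payoffs gives 8q − 9 = −2q − 4 ⇒ q = 1/2.

-5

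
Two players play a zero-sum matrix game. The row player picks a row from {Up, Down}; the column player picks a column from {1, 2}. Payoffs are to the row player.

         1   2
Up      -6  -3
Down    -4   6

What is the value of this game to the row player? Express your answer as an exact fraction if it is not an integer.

-4

Row minima: Up → -6, Down → -4; maximin = -4.
Column maxima: 1 → -4, 2 → 6; minimax = -4.
Since maximin = minimax = -4, there is a saddle point and the value is -4.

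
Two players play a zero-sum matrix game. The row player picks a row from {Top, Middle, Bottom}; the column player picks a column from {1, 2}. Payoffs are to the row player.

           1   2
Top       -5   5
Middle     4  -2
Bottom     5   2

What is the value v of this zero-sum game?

35/13

Row minima: Top → -5, Middle → -2, Bottom → 2; maximin = 2.
Column maxima: 1 → 5, 2 → 5; minimax = 5.
2 ≠ 5, so there is no saddle point; optimal play is mixed.
Middle is strictly dominated by Bottom, so the row player never plays it.
On the remaining 2×2 (Top, Bottom vs 1, 2):
Let the row player play Top with probability p. Expected payoff against 1: (-5)p + 5(1−p) = −10p + 5; against 2: 5p + 2(1−p) = 3p + 2.
Setting these equal: −10p + 5 = 3p + 2 ⇒ −13p = -3 ⇒ p = 3/13, and the value is (-10)·(3/13) + 5 = 35/13.
For the column player: with q = P(1), equating Top's and Bottom's payoffs gives −10q + 5 = 3q + 2 ⇒ q = 3/13.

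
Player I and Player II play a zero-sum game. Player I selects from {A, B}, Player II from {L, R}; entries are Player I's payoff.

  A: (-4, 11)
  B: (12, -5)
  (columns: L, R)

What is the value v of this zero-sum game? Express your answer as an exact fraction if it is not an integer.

7/2

Row minima: A → -4, B → -5; maximin = -4.
Column maxima: L → 12, R → 11; minimax = 11.
-4 ≠ 11, so there is no saddle point; optimal play is mixed.
Let Player I play A with probability p. Expected payoff against L: (-4)p + 12(1−p) = −16p + 12; against R: 11p + (-5)(1−p) = 16p − 5.
Setting these equal: −16p + 12 = 16p − 5 ⇒ −32p = -17 ⇒ p = 17/32, and the value is (-16)·(17/32) + 12 = 7/2.
For Player II: with q = P(L), equating A's and B's payoffs gives −15q + 11 = 17q − 5 ⇒ q = 1/2.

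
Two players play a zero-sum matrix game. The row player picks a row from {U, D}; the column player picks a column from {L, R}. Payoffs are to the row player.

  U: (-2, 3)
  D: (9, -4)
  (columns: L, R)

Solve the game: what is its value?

19/18

Row minima: U → -2, D → -4; maximin = -2.
Column maxima: L → 9, R → 3; minimax = 3.
-2 ≠ 3, so there is no saddle point; optimal play is mixed.
Let the row player play U with probability p. Expected payoff against L: (-2)p + 9(1−p) = −11p + 9; against R: 3p + (-4)(1−p) = 7p − 4.
Setting these equal: −11p + 9 = 7p − 4 ⇒ −18p = -13 ⇒ p = 13/18, and the value is (-11)·(13/18) + 9 = 19/18.
For the column player: with q = P(L), equating U's and D's payoffs gives −5q + 3 = 13q − 4 ⇒ q = 7/18.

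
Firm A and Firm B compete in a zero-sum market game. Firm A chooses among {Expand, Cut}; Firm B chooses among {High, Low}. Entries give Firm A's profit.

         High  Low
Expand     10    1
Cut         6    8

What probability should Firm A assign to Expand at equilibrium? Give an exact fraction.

Row minima: Expand → 1, Cut → 6; maximin = 6.
Column maxima: High → 10, Low → 8; minimax = 8.
6 ≠ 8, so there is no saddle point; optimal play is mixed.
Let Firm A play Expand with probability p. Expected payoff against High: 10p + 6(1−p) = 4p + 6; against Low: 1p + 8(1−p) = −7p + 8.
Setting these equal: 4p + 6 = −7p + 8 ⇒ 11p = 2 ⇒ p = 2/11, and the value is (4)·(2/11) + 6 = 74/11.
For Firm B: with q = P(High), equating Expand's and Cut's payoffs gives 9q + 1 = −2q + 8 ⇒ q = 7/11.

2/11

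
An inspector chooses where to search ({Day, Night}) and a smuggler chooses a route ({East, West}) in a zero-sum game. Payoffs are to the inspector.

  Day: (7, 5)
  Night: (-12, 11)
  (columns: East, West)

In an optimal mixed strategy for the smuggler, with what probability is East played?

6/25

Row minima: Day → 5, Night → -12; maximin = 5.
Column maxima: East → 7, West → 11; minimax = 7.
5 ≠ 7, so there is no saddle point; optimal play is mixed.
Let the inspector play Day with probability p. Expected payoff against East: 7p + (-12)(1−p) = 19p − 12; against West: 5p + 11(1−p) = −6p + 11.
Setting these equal: 19p − 12 = −6p + 11 ⇒ 25p = 23 ⇒ p = 23/25, and the value is (19)·(23/25) − 12 = 137/25.
For the smuggler: with q = P(East), equating Day's and Night's payoffs gives 2q + 5 = −23q + 11 ⇒ q = 6/25.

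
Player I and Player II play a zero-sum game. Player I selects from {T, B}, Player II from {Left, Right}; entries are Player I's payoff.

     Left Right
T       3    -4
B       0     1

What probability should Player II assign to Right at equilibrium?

3/8

Row minima: T → -4, B → 0; maximin = 0.
Column maxima: Left → 3, Right → 1; minimax = 1.
0 ≠ 1, so there is no saddle point; optimal play is mixed.
Let Player I play T with probability p. Expected payoff against Left: 3p + 0(1−p) = 3p; against Right: (-4)p + 1(1−p) = −5p + 1.
Setting these equal: 3p = −5p + 1 ⇒ 8p = 1 ⇒ p = 1/8, and the value is (3)·(1/8) = 3/8.
For Player II: with q = P(Left), equating T's and B's payoffs gives 7q − 4 = −q + 1 ⇒ q = 5/8.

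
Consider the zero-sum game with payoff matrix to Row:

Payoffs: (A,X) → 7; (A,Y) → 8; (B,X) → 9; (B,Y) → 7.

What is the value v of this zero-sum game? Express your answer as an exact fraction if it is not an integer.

23/3

Row minima: A → 7, B → 7; maximin = 7.
Column maxima: X → 9, Y → 8; minimax = 8.
7 ≠ 8, so there is no saddle point; optimal play is mixed.
Let Row play A with probability p. Expected payoff against X: 7p + 9(1−p) = −2p + 9; against Y: 8p + 7(1−p) = p + 7.
Setting these equal: −2p + 9 = p + 7 ⇒ −3p = -2 ⇒ p = 2/3, and the value is (-2)·(2/3) + 9 = 23/3.
For Column: with q = P(X), equating A's and B's payoffs gives −q + 8 = 2q + 7 ⇒ q = 1/3.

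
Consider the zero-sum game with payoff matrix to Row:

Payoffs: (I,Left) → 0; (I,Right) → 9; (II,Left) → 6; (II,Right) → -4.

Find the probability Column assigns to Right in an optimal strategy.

Row minima: I → 0, II → -4; maximin = 0.
Column maxima: Left → 6, Right → 9; minimax = 6.
0 ≠ 6, so there is no saddle point; optimal play is mixed.
Let Row play I with probability p. Expected payoff against Left: 0p + 6(1−p) = −6p + 6; against Right: 9p + (-4)(1−p) = 13p − 4.
Setting these equal: −6p + 6 = 13p − 4 ⇒ −19p = -10 ⇒ p = 10/19, and the value is (-6)·(10/19) + 6 = 54/19.
For Column: with q = P(Left), equating I's and II's payoffs gives −9q + 9 = 10q − 4 ⇒ q = 13/19.

6/19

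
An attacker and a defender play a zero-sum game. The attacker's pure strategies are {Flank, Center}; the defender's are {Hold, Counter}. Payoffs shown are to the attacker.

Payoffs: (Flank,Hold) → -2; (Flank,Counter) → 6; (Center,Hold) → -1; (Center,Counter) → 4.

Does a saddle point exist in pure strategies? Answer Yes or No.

Yes

Row minima: Flank → -2, Center → -1; maximin = -1.
Column maxima: Hold → -1, Counter → 6; minimax = -1.
maximin = minimax = -1, so a saddle point exists.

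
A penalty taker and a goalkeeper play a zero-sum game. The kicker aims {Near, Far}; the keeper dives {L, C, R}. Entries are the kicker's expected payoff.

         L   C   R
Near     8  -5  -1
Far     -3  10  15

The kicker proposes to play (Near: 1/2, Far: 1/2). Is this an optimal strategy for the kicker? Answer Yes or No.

Against L this mix gives (1/2)·8 + (1/2)·(-3) = 5/2.
Against C this mix gives (1/2)·(-5) + (1/2)·10 = 5/2.
Against R this mix gives (1/2)·(-1) + (1/2)·15 = 7.
All of the keeper's active replies (L, C) yield 5/2, and no column does worse for the kicker. The mix makes the keeper indifferent and guarantees 5/2, so it is optimal.

Yes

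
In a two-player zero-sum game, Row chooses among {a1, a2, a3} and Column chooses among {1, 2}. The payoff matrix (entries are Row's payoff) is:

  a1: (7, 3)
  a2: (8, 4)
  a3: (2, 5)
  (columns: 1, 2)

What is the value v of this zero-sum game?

Row minima: a1 → 3, a2 → 4, a3 → 2; maximin = 4.
Column maxima: 1 → 8, 2 → 5; minimax = 5.
4 ≠ 5, so there is no saddle point; optimal play is mixed.
a1 is strictly dominated by a2, so Row never plays it.
On the remaining 2×2 (a2, a3 vs 1, 2):
Let Row play a2 with probability p. Expected payoff against 1: 8p + 2(1−p) = 6p + 2; against 2: 4p + 5(1−p) = −p + 5.
Setting these equal: 6p + 2 = −p + 5 ⇒ 7p = 3 ⇒ p = 3/7, and the value is (6)·(3/7) + 2 = 32/7.
For Column: with q = P(1), equating a2's and a3's payoffs gives 4q + 4 = −3q + 5 ⇒ q = 1/7.

32/7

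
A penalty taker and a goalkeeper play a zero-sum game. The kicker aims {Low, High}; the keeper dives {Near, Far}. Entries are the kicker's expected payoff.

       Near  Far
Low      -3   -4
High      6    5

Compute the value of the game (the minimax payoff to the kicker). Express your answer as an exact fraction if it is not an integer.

Row minima: Low → -4, High → 5; maximin = 5.
Column maxima: Near → 6, Far → 5; minimax = 5.
Since maximin = minimax = 5, there is a saddle point and the value is 5.

5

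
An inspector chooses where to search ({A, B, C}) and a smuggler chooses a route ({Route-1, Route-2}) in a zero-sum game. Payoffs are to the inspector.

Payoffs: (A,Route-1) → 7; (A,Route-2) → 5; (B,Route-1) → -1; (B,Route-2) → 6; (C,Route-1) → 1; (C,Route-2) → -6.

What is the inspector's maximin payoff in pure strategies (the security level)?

Row minima: A → 5, B → -1, C → -6.
The best of these is 5.

5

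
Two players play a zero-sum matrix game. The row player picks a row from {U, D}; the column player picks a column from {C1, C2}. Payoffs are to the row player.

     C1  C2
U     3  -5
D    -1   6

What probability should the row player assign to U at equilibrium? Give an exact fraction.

7/15

Row minima: U → -5, D → -1; maximin = -1.
Column maxima: C1 → 3, C2 → 6; minimax = 3.
-1 ≠ 3, so there is no saddle point; optimal play is mixed.
Let the row player play U with probability p. Expected payoff against C1: 3p + (-1)(1−p) = 4p − 1; against C2: (-5)p + 6(1−p) = −11p + 6.
Setting these equal: 4p − 1 = −11p + 6 ⇒ 15p = 7 ⇒ p = 7/15, and the value is (4)·(7/15) − 1 = 13/15.
For the column player: with q = P(C1), equating U's and D's payoffs gives 8q − 5 = −7q + 6 ⇒ q = 11/15.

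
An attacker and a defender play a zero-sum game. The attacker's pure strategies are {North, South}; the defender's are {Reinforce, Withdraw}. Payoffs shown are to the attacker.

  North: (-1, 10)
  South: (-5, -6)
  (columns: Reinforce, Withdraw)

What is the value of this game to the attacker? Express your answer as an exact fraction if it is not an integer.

-1

Row minima: North → -1, South → -6; maximin = -1.
Column maxima: Reinforce → -1, Withdraw → 10; minimax = -1.
Since maximin = minimax = -1, there is a saddle point and the value is -1.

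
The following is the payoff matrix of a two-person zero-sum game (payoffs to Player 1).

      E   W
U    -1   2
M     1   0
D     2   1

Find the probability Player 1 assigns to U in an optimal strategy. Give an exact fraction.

1/4

Row minima: U → -1, M → 0, D → 1; maximin = 1.
Column maxima: E → 2, W → 2; minimax = 2.
1 ≠ 2, so there is no saddle point; optimal play is mixed.
M is strictly dominated by D, so Player 1 never plays it.
On the remaining 2×2 (U, D vs E, W):
Let Player 1 play U with probability p. Expected payoff against E: (-1)p + 2(1−p) = −3p + 2; against W: 2p + 1(1−p) = p + 1.
Setting these equal: −3p + 2 = p + 1 ⇒ −4p = -1 ⇒ p = 1/4, and the value is (-3)·(1/4) + 2 = 5/4.
For Player 2: with q = P(E), equating U's and D's payoffs gives −3q + 2 = q + 1 ⇒ q = 1/4.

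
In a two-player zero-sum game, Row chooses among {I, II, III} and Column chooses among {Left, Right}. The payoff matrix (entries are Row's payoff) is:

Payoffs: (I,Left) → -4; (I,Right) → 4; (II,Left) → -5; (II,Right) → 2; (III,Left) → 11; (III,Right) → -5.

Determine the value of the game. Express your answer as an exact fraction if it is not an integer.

Row minima: I → -4, II → -5, III → -5; maximin = -4.
Column maxima: Left → 11, Right → 4; minimax = 4.
-4 ≠ 4, so there is no saddle point; optimal play is mixed.
II is strictly dominated by I, so Row never plays it.
On the remaining 2×2 (I, III vs Left, Right):
Let Row play I with probability p. Expected payoff against Left: (-4)p + 11(1−p) = −15p + 11; against Right: 4p + (-5)(1−p) = 9p − 5.
Setting these equal: −15p + 11 = 9p − 5 ⇒ −24p = -16 ⇒ p = 2/3, and the value is (-15)·(2/3) + 11 = 1.
For Column: with q = P(Left), equating I's and III's payoffs gives −8q + 4 = 16q − 5 ⇒ q = 3/8.

1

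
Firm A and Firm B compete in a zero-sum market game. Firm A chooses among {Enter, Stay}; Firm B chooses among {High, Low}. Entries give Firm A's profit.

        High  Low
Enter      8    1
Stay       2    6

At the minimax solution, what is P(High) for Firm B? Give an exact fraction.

Row minima: Enter → 1, Stay → 2; maximin = 2.
Column maxima: High → 8, Low → 6; minimax = 6.
2 ≠ 6, so there is no saddle point; optimal play is mixed.
Let Firm A play Enter with probability p. Expected payoff against High: 8p + 2(1−p) = 6p + 2; against Low: 1p + 6(1−p) = −5p + 6.
Setting these equal: 6p + 2 = −5p + 6 ⇒ 11p = 4 ⇒ p = 4/11, and the value is (6)·(4/11) + 2 = 46/11.
For Firm B: with q = P(High), equating Enter's and Stay's payoffs gives 7q + 1 = −4q + 6 ⇒ q = 5/11.

5/11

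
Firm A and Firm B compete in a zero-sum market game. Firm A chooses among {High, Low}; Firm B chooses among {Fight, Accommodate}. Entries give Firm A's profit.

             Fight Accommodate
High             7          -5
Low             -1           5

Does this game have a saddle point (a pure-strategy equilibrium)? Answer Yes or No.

No

Row minima: High → -5, Low → -1; maximin = -1.
Column maxima: Fight → 7, Accommodate → 5; minimax = 5.
-1 ≠ 5, so no pure-strategy equilibrium exists.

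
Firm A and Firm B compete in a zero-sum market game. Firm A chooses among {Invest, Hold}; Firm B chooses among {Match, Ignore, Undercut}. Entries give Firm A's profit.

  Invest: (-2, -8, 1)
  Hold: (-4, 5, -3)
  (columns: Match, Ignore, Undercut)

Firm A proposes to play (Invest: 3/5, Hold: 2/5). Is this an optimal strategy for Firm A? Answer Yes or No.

Yes

Against Match this mix gives (3/5)·(-2) + (2/5)·(-4) = -14/5.
Against Ignore this mix gives (3/5)·(-8) + (2/5)·5 = -14/5.
Against Undercut this mix gives (3/5)·1 + (2/5)·(-3) = -3/5.
All of Firm B's active replies (Match, Ignore) yield -14/5, and no column does worse for Firm A. The mix makes Firm B indifferent and guarantees -14/5, so it is optimal.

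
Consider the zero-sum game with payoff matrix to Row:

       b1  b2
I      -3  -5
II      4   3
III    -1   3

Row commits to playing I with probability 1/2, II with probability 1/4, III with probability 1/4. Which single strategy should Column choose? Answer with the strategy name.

b2

If Column plays b1, Row's expected payoff is (1/2)·(-3) + (1/4)·4 + (1/4)·(-1) = -3/4.
If Column plays b2, Row's expected payoff is (1/2)·(-5) + (1/4)·3 + (1/4)·3 = -1.
Column minimizes Row's payoff; the smallest is -1, so the best response is b2.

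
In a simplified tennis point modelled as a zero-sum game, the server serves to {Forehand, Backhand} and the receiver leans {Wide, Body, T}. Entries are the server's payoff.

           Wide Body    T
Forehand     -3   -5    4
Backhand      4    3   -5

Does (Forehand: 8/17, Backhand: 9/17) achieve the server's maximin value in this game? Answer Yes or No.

Against Wide this mix gives (8/17)·(-3) + (9/17)·4 = 12/17.
Against Body this mix gives (8/17)·(-5) + (9/17)·3 = -13/17.
Against T this mix gives (8/17)·4 + (9/17)·(-5) = -13/17.
All of the receiver's active replies (Body, T) yield -13/17, and no column does worse for the server. The mix makes the receiver indifferent and guarantees -13/17, so it is optimal.

Yes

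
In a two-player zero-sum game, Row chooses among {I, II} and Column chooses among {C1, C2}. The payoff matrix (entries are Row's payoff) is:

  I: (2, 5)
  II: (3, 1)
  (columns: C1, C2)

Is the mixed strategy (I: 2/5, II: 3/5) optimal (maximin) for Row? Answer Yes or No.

Against C1 this mix gives (2/5)·2 + (3/5)·3 = 13/5.
Against C2 this mix gives (2/5)·5 + (3/5)·1 = 13/5.
All of Column's active replies (C1, C2) yield 13/5, and no column does worse for Row. The mix makes Column indifferent and guarantees 13/5, so it is optimal.

Yes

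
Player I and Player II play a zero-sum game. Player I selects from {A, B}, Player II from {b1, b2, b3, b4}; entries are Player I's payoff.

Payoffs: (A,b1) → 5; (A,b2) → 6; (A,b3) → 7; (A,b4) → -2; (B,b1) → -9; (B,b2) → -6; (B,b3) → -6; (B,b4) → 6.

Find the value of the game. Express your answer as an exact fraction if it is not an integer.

6/11

Row minima: A → -2, B → -9; maximin = -2.
Column maxima: b1 → 5, b2 → 6, b3 → 7, b4 → 6; minimax = 5.
-2 ≠ 5, so there is no saddle point; optimal play is mixed.
b2 is strictly dominated by b1 (it gives Player I strictly more in every row), so Player II never plays it.
b3 is strictly dominated by b1 (it gives Player I strictly more in every row), so Player II never plays it.
On the remaining 2×2 (A, B vs b1, b4):
Let Player I play A with probability p. Expected payoff against b1: 5p + (-9)(1−p) = 14p − 9; against b4: (-2)p + 6(1−p) = −8p + 6.
Setting these equal: 14p − 9 = −8p + 6 ⇒ 22p = 15 ⇒ p = 15/22, and the value is (14)·(15/22) − 9 = 6/11.
For Player II: with q = P(b1), equating A's and B's payoffs gives 7q − 2 = −15q + 6 ⇒ q = 4/11.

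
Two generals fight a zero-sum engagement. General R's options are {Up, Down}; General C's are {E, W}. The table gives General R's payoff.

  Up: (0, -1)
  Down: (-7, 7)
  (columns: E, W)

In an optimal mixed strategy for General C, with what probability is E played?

8/15

Row minima: Up → -1, Down → -7; maximin = -1.
Column maxima: E → 0, W → 7; minimax = 0.
-1 ≠ 0, so there is no saddle point; optimal play is mixed.
Let General R play Up with probability p. Expected payoff against E: 0p + (-7)(1−p) = 7p − 7; against W: (-1)p + 7(1−p) = −8p + 7.
Setting these equal: 7p − 7 = −8p + 7 ⇒ 15p = 14 ⇒ p = 14/15, and the value is (7)·(14/15) − 7 = -7/15.
For General C: with q = P(E), equating Up's and Down's payoffs gives q − 1 = −14q + 7 ⇒ q = 8/15.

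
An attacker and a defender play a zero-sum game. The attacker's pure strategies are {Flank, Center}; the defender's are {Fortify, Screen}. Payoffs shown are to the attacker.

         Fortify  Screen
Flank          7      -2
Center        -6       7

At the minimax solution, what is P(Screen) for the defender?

13/22

Row minima: Flank → -2, Center → -6; maximin = -2.
Column maxima: Fortify → 7, Screen → 7; minimax = 7.
-2 ≠ 7, so there is no saddle point; optimal play is mixed.
Let the attacker play Flank with probability p. Expected payoff against Fortify: 7p + (-6)(1−p) = 13p − 6; against Screen: (-2)p + 7(1−p) = −9p + 7.
Setting these equal: 13p − 6 = −9p + 7 ⇒ 22p = 13 ⇒ p = 13/22, and the value is (13)·(13/22) − 6 = 37/22.
For the defender: with q = P(Fortify), equating Flank's and Center's payoffs gives 9q − 2 = −13q + 7 ⇒ q = 9/22.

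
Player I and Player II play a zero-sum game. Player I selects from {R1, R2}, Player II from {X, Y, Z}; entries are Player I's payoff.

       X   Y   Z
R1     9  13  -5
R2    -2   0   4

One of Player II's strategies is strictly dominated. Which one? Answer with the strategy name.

Y

X holds Player I's payoff strictly below Y in every row: 9 < 13, -2 < 0.
So Y is strictly dominated for Player II.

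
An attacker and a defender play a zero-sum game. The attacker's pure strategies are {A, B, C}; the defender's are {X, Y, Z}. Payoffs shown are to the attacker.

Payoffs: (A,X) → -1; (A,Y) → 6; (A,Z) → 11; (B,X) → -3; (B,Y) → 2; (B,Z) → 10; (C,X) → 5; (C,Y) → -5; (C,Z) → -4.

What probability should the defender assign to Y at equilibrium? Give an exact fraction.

6/17

Row minima: A → -1, B → -3, C → -5; maximin = -1.
Column maxima: X → 5, Y → 6, Z → 11; minimax = 5.
-1 ≠ 5, so there is no saddle point; optimal play is mixed.
B is strictly dominated by A, so the attacker never plays it.
Z is strictly dominated by Y (it gives the attacker strictly more in every row), so the defender never plays it.
On the remaining 2×2 (A, C vs X, Y):
Let the attacker play A with probability p. Expected payoff against X: (-1)p + 5(1−p) = −6p + 5; against Y: 6p + (-5)(1−p) = 11p − 5.
Setting these equal: −6p + 5 = 11p − 5 ⇒ −17p = -10 ⇒ p = 10/17, and the value is (-6)·(10/17) + 5 = 25/17.
For the defender: with q = P(X), equating A's and C's payoffs gives −7q + 6 = 10q − 5 ⇒ q = 11/17.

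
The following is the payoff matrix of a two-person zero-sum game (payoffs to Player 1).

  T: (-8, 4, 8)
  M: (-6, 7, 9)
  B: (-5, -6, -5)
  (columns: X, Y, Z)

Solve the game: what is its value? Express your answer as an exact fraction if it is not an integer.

-71/14

Row minima: T → -8, M → -6, B → -6; maximin = -6.
Column maxima: X → -5, Y → 7, Z → 9; minimax = -5.
-6 ≠ -5, so there is no saddle point; optimal play is mixed.
T is strictly dominated by M, so Player 1 never plays it.
Z is strictly dominated by Y (it gives Player 1 strictly more in every row), so Player 2 never plays it.
On the remaining 2×2 (M, B vs X, Y):
Let Player 1 play M with probability p. Expected payoff against X: (-6)p + (-5)(1−p) = −p − 5; against Y: 7p + (-6)(1−p) = 13p − 6.
Setting these equal: −p − 5 = 13p − 6 ⇒ −14p = -1 ⇒ p = 1/14, and the value is (-1)·(1/14) − 5 = -71/14.
For Player 2: with q = P(X), equating M's and B's payoffs gives −13q + 7 = q − 6 ⇒ q = 13/14.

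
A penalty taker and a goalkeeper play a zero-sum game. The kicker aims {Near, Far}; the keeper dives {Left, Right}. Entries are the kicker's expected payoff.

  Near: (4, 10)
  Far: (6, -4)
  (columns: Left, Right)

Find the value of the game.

Row minima: Near → 4, Far → -4; maximin = 4.
Column maxima: Left → 6, Right → 10; minimax = 6.
4 ≠ 6, so there is no saddle point; optimal play is mixed.
Let the kicker play Near with probability p. Expected payoff against Left: 4p + 6(1−p) = −2p + 6; against Right: 10p + (-4)(1−p) = 14p − 4.
Setting these equal: −2p + 6 = 14p − 4 ⇒ −16p = -10 ⇒ p = 5/8, and the value is (-2)·(5/8) + 6 = 19/4.
For the keeper: with q = P(Left), equating Near's and Far's payoffs gives −6q + 10 = 10q − 4 ⇒ q = 7/8.

19/4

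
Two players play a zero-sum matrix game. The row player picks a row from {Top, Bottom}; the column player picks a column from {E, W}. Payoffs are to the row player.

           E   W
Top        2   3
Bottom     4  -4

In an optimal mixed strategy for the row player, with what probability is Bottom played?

1/9

Row minima: Top → 2, Bottom → -4; maximin = 2.
Column maxima: E → 4, W → 3; minimax = 3.
2 ≠ 3, so there is no saddle point; optimal play is mixed.
Let the row player play Top with probability p. Expected payoff against E: 2p + 4(1−p) = −2p + 4; against W: 3p + (-4)(1−p) = 7p − 4.
Setting these equal: −2p + 4 = 7p − 4 ⇒ −9p = -8 ⇒ p = 8/9, and the value is (-2)·(8/9) + 4 = 20/9.
For the column player: with q = P(E), equating Top's and Bottom's payoffs gives −q + 3 = 8q − 4 ⇒ q = 7/9.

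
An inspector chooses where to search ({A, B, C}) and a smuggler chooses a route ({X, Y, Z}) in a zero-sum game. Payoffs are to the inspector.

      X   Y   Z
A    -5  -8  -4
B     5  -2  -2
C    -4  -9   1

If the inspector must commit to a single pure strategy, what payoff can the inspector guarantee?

-2

Row minima: A → -8, B → -2, C → -9.
The best of these is -2.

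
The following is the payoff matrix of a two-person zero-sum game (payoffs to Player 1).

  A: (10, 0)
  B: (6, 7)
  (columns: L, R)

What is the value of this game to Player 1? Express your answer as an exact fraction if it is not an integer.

Row minima: A → 0, B → 6; maximin = 6.
Column maxima: L → 10, R → 7; minimax = 7.
6 ≠ 7, so there is no saddle point; optimal play is mixed.
Let Player 1 play A with probability p. Expected payoff against L: 10p + 6(1−p) = 4p + 6; against R: 0p + 7(1−p) = −7p + 7.
Setting these equal: 4p + 6 = −7p + 7 ⇒ 11p = 1 ⇒ p = 1/11, and the value is (4)·(1/11) + 6 = 70/11.
For Player 2: with q = P(L), equating A's and B's payoffs gives 10q = −q + 7 ⇒ q = 7/11.

70/11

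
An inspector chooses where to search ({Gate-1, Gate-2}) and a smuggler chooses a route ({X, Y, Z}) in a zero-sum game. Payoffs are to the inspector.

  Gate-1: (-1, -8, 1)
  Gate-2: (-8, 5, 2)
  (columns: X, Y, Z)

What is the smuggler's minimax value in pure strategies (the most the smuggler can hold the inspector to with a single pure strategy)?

-1

Column maxima: X → -1, Y → 5, Z → 2.
The smallest of these is -1.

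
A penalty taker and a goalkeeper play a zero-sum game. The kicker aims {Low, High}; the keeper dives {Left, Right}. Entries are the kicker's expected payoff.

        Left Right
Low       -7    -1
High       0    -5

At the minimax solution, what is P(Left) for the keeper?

Row minima: Low → -7, High → -5; maximin = -5.
Column maxima: Left → 0, Right → -1; minimax = -1.
-5 ≠ -1, so there is no saddle point; optimal play is mixed.
Let the kicker play Low with probability p. Expected payoff against Left: (-7)p + 0(1−p) = −7p; against Right: (-1)p + (-5)(1−p) = 4p − 5.
Setting these equal: −7p = 4p − 5 ⇒ −11p = -5 ⇒ p = 5/11, and the value is (-7)·(5/11) = -35/11.
For the keeper: with q = P(Left), equating Low's and High's payoffs gives −6q − 1 = 5q − 5 ⇒ q = 4/11.

4/11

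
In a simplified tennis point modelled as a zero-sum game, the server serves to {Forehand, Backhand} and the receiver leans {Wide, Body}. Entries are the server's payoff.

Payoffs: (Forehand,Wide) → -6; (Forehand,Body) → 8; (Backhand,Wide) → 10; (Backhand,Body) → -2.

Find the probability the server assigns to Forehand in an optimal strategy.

Row minima: Forehand → -6, Backhand → -2; maximin = -2.
Column maxima: Wide → 10, Body → 8; minimax = 8.
-2 ≠ 8, so there is no saddle point; optimal play is mixed.
Let the server play Forehand with probability p. Expected payoff against Wide: (-6)p + 10(1−p) = −16p + 10; against Body: 8p + (-2)(1−p) = 10p − 2.
Setting these equal: −16p + 10 = 10p − 2 ⇒ −26p = -12 ⇒ p = 6/13, and the value is (-16)·(6/13) + 10 = 34/13.
For the receiver: with q = P(Wide), equating Forehand's and Backhand's payoffs gives −14q + 8 = 12q − 2 ⇒ q = 5/13.

6/13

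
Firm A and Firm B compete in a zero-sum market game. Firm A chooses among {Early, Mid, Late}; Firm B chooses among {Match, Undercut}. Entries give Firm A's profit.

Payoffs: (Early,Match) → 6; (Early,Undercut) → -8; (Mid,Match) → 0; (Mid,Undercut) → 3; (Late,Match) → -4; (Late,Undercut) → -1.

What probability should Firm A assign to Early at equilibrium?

Row minima: Early → -8, Mid → 0, Late → -4; maximin = 0.
Column maxima: Match → 6, Undercut → 3; minimax = 3.
0 ≠ 3, so there is no saddle point; optimal play is mixed.
Late is strictly dominated by Mid, so Firm A never plays it.
On the remaining 2×2 (Early, Mid vs Match, Undercut):
Let Firm A play Early with probability p. Expected payoff against Match: 6p + 0(1−p) = 6p; against Undercut: (-8)p + 3(1−p) = −11p + 3.
Setting these equal: 6p = −11p + 3 ⇒ 17p = 3 ⇒ p = 3/17, and the value is (6)·(3/17) = 18/17.
For Firm B: with q = P(Match), equating Early's and Mid's payoffs gives 14q − 8 = −3q + 3 ⇒ q = 11/17.

3/17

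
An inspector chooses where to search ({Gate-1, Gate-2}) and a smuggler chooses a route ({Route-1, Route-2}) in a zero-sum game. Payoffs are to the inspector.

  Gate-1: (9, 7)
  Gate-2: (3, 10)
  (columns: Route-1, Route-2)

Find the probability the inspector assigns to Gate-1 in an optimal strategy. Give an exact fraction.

7/9

Row minima: Gate-1 → 7, Gate-2 → 3; maximin = 7.
Column maxima: Route-1 → 9, Route-2 → 10; minimax = 9.
7 ≠ 9, so there is no saddle point; optimal play is mixed.
Let the inspector play Gate-1 with probability p. Expected payoff against Route-1: 9p + 3(1−p) = 6p + 3; against Route-2: 7p + 10(1−p) = −3p + 10.
Setting these equal: 6p + 3 = −3p + 10 ⇒ 9p = 7 ⇒ p = 7/9, and the value is (6)·(7/9) + 3 = 23/3.
For the smuggler: with q = P(Route-1), equating Gate-1's and Gate-2's payoffs gives 2q + 7 = −7q + 10 ⇒ q = 1/3.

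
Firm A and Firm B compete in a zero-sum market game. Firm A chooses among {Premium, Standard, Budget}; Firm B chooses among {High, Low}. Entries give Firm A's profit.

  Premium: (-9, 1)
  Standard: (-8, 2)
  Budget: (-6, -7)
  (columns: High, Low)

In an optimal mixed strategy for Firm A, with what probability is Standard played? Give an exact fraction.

1/11

Row minima: Premium → -9, Standard → -8, Budget → -7; maximin = -7.
Column maxima: High → -6, Low → 2; minimax = -6.
-7 ≠ -6, so there is no saddle point; optimal play is mixed.
Premium is strictly dominated by Standard, so Firm A never plays it.
On the remaining 2×2 (Standard, Budget vs High, Low):
Let Firm A play Standard with probability p. Expected payoff against High: (-8)p + (-6)(1−p) = −2p − 6; against Low: 2p + (-7)(1−p) = 9p − 7.
Setting these equal: −2p − 6 = 9p − 7 ⇒ −11p = -1 ⇒ p = 1/11, and the value is (-2)·(1/11) − 6 = -68/11.
For Firm B: with q = P(High), equating Standard's and Budget's payoffs gives −10q + 2 = q − 7 ⇒ q = 9/11.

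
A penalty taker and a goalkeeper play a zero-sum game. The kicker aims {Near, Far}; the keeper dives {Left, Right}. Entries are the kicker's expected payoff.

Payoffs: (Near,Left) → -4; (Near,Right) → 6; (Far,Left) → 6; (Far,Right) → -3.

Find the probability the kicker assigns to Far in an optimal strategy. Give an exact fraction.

Row minima: Near → -4, Far → -3; maximin = -3.
Column maxima: Left → 6, Right → 6; minimax = 6.
-3 ≠ 6, so there is no saddle point; optimal play is mixed.
Let the kicker play Near with probability p. Expected payoff against Left: (-4)p + 6(1−p) = −10p + 6; against Right: 6p + (-3)(1−p) = 9p − 3.
Setting these equal: −10p + 6 = 9p − 3 ⇒ −19p = -9 ⇒ p = 9/19, and the value is (-10)·(9/19) + 6 = 24/19.
For the keeper: with q = P(Left), equating Near's and Far's payoffs gives −10q + 6 = 9q − 3 ⇒ q = 9/19.

10/19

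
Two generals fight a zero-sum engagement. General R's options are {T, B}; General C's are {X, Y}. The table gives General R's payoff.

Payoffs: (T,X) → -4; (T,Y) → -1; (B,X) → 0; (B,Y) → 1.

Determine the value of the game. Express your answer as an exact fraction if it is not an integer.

0

Row minima: T → -4, B → 0; maximin = 0.
Column maxima: X → 0, Y → 1; minimax = 0.
Since maximin = minimax = 0, there is a saddle point and the value is 0.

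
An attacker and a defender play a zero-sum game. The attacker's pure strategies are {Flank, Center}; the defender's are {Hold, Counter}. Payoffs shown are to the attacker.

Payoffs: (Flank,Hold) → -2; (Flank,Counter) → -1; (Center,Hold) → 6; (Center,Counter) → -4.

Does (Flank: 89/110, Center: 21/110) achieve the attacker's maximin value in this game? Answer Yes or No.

No

Against Hold this mix gives (89/110)·(-2) + (21/110)·6 = -26/55.
Against Counter this mix gives (89/110)·(-1) + (21/110)·(-4) = -173/110.
The defender will play Counter, holding the attacker to -173/110. Shifting weight toward the row that does better against Counter would raise this floor (the equalizing mix achieves -14/11 against both Counter and Hold), so the proposed strategy is not optimal.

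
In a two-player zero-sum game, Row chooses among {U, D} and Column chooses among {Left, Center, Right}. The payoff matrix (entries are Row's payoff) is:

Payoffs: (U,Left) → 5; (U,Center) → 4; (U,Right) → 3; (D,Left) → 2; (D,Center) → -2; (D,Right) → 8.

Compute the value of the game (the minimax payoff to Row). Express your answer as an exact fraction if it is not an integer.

Row minima: U → 3, D → -2; maximin = 3.
Column maxima: Left → 5, Center → 4, Right → 8; minimax = 4.
3 ≠ 4, so there is no saddle point; optimal play is mixed.
Left is strictly dominated by Center (it gives Row strictly more in every row), so Column never plays it.
On the remaining 2×2 (U, D vs Center, Right):
Let Row play U with probability p. Expected payoff against Center: 4p + (-2)(1−p) = 6p − 2; against Right: 3p + 8(1−p) = −5p + 8.
Setting these equal: 6p − 2 = −5p + 8 ⇒ 11p = 10 ⇒ p = 10/11, and the value is (6)·(10/11) − 2 = 38/11.
For Column: with q = P(Center), equating U's and D's payoffs gives q + 3 = −10q + 8 ⇒ q = 5/11.

38/11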